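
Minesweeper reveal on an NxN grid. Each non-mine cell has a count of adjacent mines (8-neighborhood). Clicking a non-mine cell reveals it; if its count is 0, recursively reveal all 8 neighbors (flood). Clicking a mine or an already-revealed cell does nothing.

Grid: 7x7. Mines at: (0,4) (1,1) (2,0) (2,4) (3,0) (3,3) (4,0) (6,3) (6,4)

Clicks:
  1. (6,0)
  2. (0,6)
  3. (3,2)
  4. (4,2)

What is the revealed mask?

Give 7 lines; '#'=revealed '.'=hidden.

Click 1 (6,0) count=0: revealed 6 new [(5,0) (5,1) (5,2) (6,0) (6,1) (6,2)] -> total=6
Click 2 (0,6) count=0: revealed 17 new [(0,5) (0,6) (1,5) (1,6) (2,5) (2,6) (3,4) (3,5) (3,6) (4,4) (4,5) (4,6) (5,4) (5,5) (5,6) (6,5) (6,6)] -> total=23
Click 3 (3,2) count=1: revealed 1 new [(3,2)] -> total=24
Click 4 (4,2) count=1: revealed 1 new [(4,2)] -> total=25

Answer: .....##
.....##
.....##
..#.###
..#.###
###.###
###..##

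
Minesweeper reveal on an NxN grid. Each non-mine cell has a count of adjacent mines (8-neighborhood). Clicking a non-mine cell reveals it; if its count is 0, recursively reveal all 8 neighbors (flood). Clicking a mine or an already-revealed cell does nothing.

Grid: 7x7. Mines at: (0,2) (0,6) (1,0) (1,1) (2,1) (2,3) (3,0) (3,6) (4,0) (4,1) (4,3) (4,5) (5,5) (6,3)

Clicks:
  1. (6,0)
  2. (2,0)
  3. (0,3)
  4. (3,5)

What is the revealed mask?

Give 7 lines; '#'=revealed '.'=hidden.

Answer: ...#...
.......
#......
.....#.
.......
###....
###....

Derivation:
Click 1 (6,0) count=0: revealed 6 new [(5,0) (5,1) (5,2) (6,0) (6,1) (6,2)] -> total=6
Click 2 (2,0) count=4: revealed 1 new [(2,0)] -> total=7
Click 3 (0,3) count=1: revealed 1 new [(0,3)] -> total=8
Click 4 (3,5) count=2: revealed 1 new [(3,5)] -> total=9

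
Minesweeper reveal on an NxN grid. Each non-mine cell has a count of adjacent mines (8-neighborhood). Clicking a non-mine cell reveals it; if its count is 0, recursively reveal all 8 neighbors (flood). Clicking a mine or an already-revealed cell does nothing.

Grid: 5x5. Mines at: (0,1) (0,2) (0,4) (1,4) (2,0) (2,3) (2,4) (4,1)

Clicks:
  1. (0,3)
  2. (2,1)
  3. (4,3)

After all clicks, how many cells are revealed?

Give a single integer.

Answer: 8

Derivation:
Click 1 (0,3) count=3: revealed 1 new [(0,3)] -> total=1
Click 2 (2,1) count=1: revealed 1 new [(2,1)] -> total=2
Click 3 (4,3) count=0: revealed 6 new [(3,2) (3,3) (3,4) (4,2) (4,3) (4,4)] -> total=8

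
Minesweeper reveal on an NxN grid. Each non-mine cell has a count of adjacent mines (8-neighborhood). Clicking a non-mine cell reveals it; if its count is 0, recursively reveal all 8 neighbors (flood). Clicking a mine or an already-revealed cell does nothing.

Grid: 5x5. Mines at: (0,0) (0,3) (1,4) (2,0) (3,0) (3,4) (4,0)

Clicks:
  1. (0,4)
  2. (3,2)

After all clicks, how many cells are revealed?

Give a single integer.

Answer: 13

Derivation:
Click 1 (0,4) count=2: revealed 1 new [(0,4)] -> total=1
Click 2 (3,2) count=0: revealed 12 new [(1,1) (1,2) (1,3) (2,1) (2,2) (2,3) (3,1) (3,2) (3,3) (4,1) (4,2) (4,3)] -> total=13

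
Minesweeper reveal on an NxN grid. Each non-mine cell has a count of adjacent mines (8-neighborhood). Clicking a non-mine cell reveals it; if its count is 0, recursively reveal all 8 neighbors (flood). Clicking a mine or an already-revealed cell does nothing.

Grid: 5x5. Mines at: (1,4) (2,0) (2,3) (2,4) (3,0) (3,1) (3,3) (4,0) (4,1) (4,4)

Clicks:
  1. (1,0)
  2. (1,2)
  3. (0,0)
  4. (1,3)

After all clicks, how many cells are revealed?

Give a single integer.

Answer: 8

Derivation:
Click 1 (1,0) count=1: revealed 1 new [(1,0)] -> total=1
Click 2 (1,2) count=1: revealed 1 new [(1,2)] -> total=2
Click 3 (0,0) count=0: revealed 6 new [(0,0) (0,1) (0,2) (0,3) (1,1) (1,3)] -> total=8
Click 4 (1,3) count=3: revealed 0 new [(none)] -> total=8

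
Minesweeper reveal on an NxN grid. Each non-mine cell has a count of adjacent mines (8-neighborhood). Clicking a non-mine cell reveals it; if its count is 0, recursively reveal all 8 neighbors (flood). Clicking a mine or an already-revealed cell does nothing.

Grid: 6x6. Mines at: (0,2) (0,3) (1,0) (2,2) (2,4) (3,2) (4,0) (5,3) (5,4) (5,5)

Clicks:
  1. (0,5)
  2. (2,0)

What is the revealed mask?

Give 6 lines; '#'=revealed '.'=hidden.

Click 1 (0,5) count=0: revealed 4 new [(0,4) (0,5) (1,4) (1,5)] -> total=4
Click 2 (2,0) count=1: revealed 1 new [(2,0)] -> total=5

Answer: ....##
....##
#.....
......
......
......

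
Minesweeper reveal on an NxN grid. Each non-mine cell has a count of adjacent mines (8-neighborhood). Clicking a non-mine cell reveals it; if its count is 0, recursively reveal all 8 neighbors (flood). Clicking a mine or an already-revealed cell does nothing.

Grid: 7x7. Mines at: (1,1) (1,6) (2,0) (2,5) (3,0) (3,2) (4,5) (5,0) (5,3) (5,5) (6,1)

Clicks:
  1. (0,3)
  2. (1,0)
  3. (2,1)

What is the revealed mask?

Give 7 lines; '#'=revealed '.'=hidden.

Click 1 (0,3) count=0: revealed 11 new [(0,2) (0,3) (0,4) (0,5) (1,2) (1,3) (1,4) (1,5) (2,2) (2,3) (2,4)] -> total=11
Click 2 (1,0) count=2: revealed 1 new [(1,0)] -> total=12
Click 3 (2,1) count=4: revealed 1 new [(2,1)] -> total=13

Answer: ..####.
#.####.
.####..
.......
.......
.......
.......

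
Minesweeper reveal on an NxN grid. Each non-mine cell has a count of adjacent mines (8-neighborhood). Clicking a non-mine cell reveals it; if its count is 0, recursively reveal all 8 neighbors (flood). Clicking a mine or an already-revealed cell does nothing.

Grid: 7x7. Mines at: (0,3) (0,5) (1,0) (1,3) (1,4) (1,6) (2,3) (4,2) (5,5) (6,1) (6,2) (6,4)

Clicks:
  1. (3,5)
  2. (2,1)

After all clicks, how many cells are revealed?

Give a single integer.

Answer: 10

Derivation:
Click 1 (3,5) count=0: revealed 9 new [(2,4) (2,5) (2,6) (3,4) (3,5) (3,6) (4,4) (4,5) (4,6)] -> total=9
Click 2 (2,1) count=1: revealed 1 new [(2,1)] -> total=10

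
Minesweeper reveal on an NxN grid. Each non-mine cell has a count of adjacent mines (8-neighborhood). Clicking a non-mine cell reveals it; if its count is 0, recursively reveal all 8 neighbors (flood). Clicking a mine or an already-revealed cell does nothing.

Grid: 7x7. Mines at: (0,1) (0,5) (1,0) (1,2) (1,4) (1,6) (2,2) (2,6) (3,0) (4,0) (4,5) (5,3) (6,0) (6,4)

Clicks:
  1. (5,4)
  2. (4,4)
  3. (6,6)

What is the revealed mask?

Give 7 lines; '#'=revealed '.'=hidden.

Answer: .......
.......
.......
.......
....#..
....###
.....##

Derivation:
Click 1 (5,4) count=3: revealed 1 new [(5,4)] -> total=1
Click 2 (4,4) count=2: revealed 1 new [(4,4)] -> total=2
Click 3 (6,6) count=0: revealed 4 new [(5,5) (5,6) (6,5) (6,6)] -> total=6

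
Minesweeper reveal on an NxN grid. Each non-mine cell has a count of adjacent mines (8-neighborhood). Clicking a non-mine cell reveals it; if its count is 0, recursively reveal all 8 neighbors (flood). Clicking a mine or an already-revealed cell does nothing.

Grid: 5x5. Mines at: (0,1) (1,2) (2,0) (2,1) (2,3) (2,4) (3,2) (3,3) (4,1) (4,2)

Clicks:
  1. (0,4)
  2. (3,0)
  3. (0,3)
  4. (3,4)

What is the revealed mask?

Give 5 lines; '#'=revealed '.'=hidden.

Answer: ...##
...##
.....
#...#
.....

Derivation:
Click 1 (0,4) count=0: revealed 4 new [(0,3) (0,4) (1,3) (1,4)] -> total=4
Click 2 (3,0) count=3: revealed 1 new [(3,0)] -> total=5
Click 3 (0,3) count=1: revealed 0 new [(none)] -> total=5
Click 4 (3,4) count=3: revealed 1 new [(3,4)] -> total=6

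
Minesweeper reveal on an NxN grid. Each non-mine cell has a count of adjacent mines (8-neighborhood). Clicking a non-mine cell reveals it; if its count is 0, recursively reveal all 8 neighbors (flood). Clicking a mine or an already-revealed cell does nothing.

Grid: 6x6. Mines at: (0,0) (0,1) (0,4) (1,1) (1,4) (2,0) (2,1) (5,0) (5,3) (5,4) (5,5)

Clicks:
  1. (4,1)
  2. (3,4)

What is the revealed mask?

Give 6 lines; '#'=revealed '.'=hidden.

Answer: ......
......
..####
..####
.#####
......

Derivation:
Click 1 (4,1) count=1: revealed 1 new [(4,1)] -> total=1
Click 2 (3,4) count=0: revealed 12 new [(2,2) (2,3) (2,4) (2,5) (3,2) (3,3) (3,4) (3,5) (4,2) (4,3) (4,4) (4,5)] -> total=13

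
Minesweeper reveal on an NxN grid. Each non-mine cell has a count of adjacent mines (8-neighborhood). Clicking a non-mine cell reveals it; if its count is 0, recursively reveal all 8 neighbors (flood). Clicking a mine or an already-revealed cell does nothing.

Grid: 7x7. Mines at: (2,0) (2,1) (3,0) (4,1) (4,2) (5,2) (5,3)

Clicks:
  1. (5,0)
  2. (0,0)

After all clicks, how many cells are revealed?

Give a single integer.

Click 1 (5,0) count=1: revealed 1 new [(5,0)] -> total=1
Click 2 (0,0) count=0: revealed 34 new [(0,0) (0,1) (0,2) (0,3) (0,4) (0,5) (0,6) (1,0) (1,1) (1,2) (1,3) (1,4) (1,5) (1,6) (2,2) (2,3) (2,4) (2,5) (2,6) (3,2) (3,3) (3,4) (3,5) (3,6) (4,3) (4,4) (4,5) (4,6) (5,4) (5,5) (5,6) (6,4) (6,5) (6,6)] -> total=35

Answer: 35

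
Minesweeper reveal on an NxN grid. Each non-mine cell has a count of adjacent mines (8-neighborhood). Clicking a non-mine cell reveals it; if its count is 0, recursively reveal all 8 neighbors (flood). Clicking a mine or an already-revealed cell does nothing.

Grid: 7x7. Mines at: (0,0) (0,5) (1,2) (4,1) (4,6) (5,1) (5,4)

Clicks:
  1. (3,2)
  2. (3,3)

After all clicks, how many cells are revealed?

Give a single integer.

Answer: 18

Derivation:
Click 1 (3,2) count=1: revealed 1 new [(3,2)] -> total=1
Click 2 (3,3) count=0: revealed 17 new [(1,3) (1,4) (1,5) (1,6) (2,2) (2,3) (2,4) (2,5) (2,6) (3,3) (3,4) (3,5) (3,6) (4,2) (4,3) (4,4) (4,5)] -> total=18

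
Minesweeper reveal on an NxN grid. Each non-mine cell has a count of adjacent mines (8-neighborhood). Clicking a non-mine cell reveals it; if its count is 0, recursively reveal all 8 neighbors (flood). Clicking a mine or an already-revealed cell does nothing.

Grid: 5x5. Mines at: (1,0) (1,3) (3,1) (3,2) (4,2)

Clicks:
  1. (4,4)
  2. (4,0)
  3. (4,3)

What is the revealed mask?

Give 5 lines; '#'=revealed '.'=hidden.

Answer: .....
.....
...##
...##
#..##

Derivation:
Click 1 (4,4) count=0: revealed 6 new [(2,3) (2,4) (3,3) (3,4) (4,3) (4,4)] -> total=6
Click 2 (4,0) count=1: revealed 1 new [(4,0)] -> total=7
Click 3 (4,3) count=2: revealed 0 new [(none)] -> total=7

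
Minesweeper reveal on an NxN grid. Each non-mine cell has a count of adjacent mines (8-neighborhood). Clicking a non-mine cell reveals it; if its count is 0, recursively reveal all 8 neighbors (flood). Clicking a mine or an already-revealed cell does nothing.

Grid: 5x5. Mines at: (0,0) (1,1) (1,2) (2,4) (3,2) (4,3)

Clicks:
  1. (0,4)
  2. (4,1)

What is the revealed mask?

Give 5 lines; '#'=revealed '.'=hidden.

Answer: ...##
...##
.....
.....
.#...

Derivation:
Click 1 (0,4) count=0: revealed 4 new [(0,3) (0,4) (1,3) (1,4)] -> total=4
Click 2 (4,1) count=1: revealed 1 new [(4,1)] -> total=5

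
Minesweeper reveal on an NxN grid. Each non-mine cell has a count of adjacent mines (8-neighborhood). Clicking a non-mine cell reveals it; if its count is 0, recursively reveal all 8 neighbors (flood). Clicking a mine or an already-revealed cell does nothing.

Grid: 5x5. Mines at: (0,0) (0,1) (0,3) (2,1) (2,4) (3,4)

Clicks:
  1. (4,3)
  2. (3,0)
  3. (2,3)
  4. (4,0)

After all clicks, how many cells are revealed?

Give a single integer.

Click 1 (4,3) count=1: revealed 1 new [(4,3)] -> total=1
Click 2 (3,0) count=1: revealed 1 new [(3,0)] -> total=2
Click 3 (2,3) count=2: revealed 1 new [(2,3)] -> total=3
Click 4 (4,0) count=0: revealed 6 new [(3,1) (3,2) (3,3) (4,0) (4,1) (4,2)] -> total=9

Answer: 9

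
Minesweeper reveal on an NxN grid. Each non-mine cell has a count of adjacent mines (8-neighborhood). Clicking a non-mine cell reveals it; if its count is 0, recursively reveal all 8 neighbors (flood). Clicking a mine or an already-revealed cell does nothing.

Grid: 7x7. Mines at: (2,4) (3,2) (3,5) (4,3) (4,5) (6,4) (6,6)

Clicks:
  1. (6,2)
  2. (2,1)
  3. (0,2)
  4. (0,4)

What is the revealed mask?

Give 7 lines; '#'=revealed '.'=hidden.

Answer: #######
#######
####.##
##.....
###....
####...
####...

Derivation:
Click 1 (6,2) count=0: revealed 33 new [(0,0) (0,1) (0,2) (0,3) (0,4) (0,5) (0,6) (1,0) (1,1) (1,2) (1,3) (1,4) (1,5) (1,6) (2,0) (2,1) (2,2) (2,3) (2,5) (2,6) (3,0) (3,1) (4,0) (4,1) (4,2) (5,0) (5,1) (5,2) (5,3) (6,0) (6,1) (6,2) (6,3)] -> total=33
Click 2 (2,1) count=1: revealed 0 new [(none)] -> total=33
Click 3 (0,2) count=0: revealed 0 new [(none)] -> total=33
Click 4 (0,4) count=0: revealed 0 new [(none)] -> total=33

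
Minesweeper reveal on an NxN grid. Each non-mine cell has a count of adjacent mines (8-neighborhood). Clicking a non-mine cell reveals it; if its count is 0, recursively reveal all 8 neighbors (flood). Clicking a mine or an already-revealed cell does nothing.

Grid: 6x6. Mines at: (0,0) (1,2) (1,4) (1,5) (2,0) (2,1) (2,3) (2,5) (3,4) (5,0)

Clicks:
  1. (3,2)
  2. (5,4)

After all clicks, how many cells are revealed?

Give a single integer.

Answer: 13

Derivation:
Click 1 (3,2) count=2: revealed 1 new [(3,2)] -> total=1
Click 2 (5,4) count=0: revealed 12 new [(3,1) (3,3) (4,1) (4,2) (4,3) (4,4) (4,5) (5,1) (5,2) (5,3) (5,4) (5,5)] -> total=13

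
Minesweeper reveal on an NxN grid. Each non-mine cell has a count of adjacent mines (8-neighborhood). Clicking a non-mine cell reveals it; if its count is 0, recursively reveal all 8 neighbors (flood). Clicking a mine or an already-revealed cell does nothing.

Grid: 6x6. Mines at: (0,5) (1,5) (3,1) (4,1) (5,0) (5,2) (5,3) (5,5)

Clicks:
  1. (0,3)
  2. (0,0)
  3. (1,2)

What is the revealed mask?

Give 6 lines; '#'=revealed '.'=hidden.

Answer: #####.
#####.
######
..####
..####
......

Derivation:
Click 1 (0,3) count=0: revealed 24 new [(0,0) (0,1) (0,2) (0,3) (0,4) (1,0) (1,1) (1,2) (1,3) (1,4) (2,0) (2,1) (2,2) (2,3) (2,4) (2,5) (3,2) (3,3) (3,4) (3,5) (4,2) (4,3) (4,4) (4,5)] -> total=24
Click 2 (0,0) count=0: revealed 0 new [(none)] -> total=24
Click 3 (1,2) count=0: revealed 0 new [(none)] -> total=24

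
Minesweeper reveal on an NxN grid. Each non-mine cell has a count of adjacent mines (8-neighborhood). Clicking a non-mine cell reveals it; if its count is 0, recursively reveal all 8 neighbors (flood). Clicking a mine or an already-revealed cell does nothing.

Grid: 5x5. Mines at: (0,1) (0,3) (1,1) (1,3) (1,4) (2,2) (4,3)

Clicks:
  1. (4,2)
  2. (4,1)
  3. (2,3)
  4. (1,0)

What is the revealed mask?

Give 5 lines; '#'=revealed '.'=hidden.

Answer: .....
#....
##.#.
###..
###..

Derivation:
Click 1 (4,2) count=1: revealed 1 new [(4,2)] -> total=1
Click 2 (4,1) count=0: revealed 7 new [(2,0) (2,1) (3,0) (3,1) (3,2) (4,0) (4,1)] -> total=8
Click 3 (2,3) count=3: revealed 1 new [(2,3)] -> total=9
Click 4 (1,0) count=2: revealed 1 new [(1,0)] -> total=10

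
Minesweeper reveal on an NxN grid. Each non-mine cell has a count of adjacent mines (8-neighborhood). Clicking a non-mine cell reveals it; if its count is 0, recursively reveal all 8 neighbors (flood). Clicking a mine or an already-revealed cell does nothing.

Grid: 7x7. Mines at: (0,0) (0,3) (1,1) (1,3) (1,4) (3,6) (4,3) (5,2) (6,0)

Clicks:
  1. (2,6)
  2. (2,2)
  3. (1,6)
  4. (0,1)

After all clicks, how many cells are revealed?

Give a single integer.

Click 1 (2,6) count=1: revealed 1 new [(2,6)] -> total=1
Click 2 (2,2) count=2: revealed 1 new [(2,2)] -> total=2
Click 3 (1,6) count=0: revealed 5 new [(0,5) (0,6) (1,5) (1,6) (2,5)] -> total=7
Click 4 (0,1) count=2: revealed 1 new [(0,1)] -> total=8

Answer: 8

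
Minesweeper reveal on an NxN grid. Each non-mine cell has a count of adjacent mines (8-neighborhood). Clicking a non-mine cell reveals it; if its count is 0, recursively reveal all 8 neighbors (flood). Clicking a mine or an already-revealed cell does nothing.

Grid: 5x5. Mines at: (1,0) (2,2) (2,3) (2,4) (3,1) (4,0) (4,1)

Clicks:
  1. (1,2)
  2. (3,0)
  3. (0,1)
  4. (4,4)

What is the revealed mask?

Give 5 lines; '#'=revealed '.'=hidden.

Answer: .#...
..#..
.....
#.###
..###

Derivation:
Click 1 (1,2) count=2: revealed 1 new [(1,2)] -> total=1
Click 2 (3,0) count=3: revealed 1 new [(3,0)] -> total=2
Click 3 (0,1) count=1: revealed 1 new [(0,1)] -> total=3
Click 4 (4,4) count=0: revealed 6 new [(3,2) (3,3) (3,4) (4,2) (4,3) (4,4)] -> total=9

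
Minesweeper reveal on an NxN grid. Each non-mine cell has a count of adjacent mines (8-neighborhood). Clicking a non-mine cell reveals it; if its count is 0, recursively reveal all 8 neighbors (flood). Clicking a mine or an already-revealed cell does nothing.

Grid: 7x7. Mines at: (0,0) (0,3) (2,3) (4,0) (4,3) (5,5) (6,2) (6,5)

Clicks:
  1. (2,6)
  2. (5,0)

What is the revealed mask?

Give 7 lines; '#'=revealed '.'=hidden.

Answer: ....###
....###
....###
....###
....###
#......
.......

Derivation:
Click 1 (2,6) count=0: revealed 15 new [(0,4) (0,5) (0,6) (1,4) (1,5) (1,6) (2,4) (2,5) (2,6) (3,4) (3,5) (3,6) (4,4) (4,5) (4,6)] -> total=15
Click 2 (5,0) count=1: revealed 1 new [(5,0)] -> total=16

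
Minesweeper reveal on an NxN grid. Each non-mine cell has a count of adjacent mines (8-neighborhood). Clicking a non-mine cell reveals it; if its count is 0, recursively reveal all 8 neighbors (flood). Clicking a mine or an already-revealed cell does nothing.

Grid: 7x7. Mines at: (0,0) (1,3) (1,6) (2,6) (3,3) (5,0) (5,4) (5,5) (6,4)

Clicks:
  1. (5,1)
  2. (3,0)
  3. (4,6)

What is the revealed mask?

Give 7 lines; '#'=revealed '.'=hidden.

Click 1 (5,1) count=1: revealed 1 new [(5,1)] -> total=1
Click 2 (3,0) count=0: revealed 12 new [(1,0) (1,1) (1,2) (2,0) (2,1) (2,2) (3,0) (3,1) (3,2) (4,0) (4,1) (4,2)] -> total=13
Click 3 (4,6) count=1: revealed 1 new [(4,6)] -> total=14

Answer: .......
###....
###....
###....
###...#
.#.....
.......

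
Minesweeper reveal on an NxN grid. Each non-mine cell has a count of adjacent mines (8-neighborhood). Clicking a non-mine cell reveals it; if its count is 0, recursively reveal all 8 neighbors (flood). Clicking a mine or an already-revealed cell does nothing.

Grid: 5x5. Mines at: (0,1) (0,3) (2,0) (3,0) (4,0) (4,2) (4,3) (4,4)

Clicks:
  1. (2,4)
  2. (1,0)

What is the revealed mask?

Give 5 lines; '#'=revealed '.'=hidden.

Click 1 (2,4) count=0: revealed 12 new [(1,1) (1,2) (1,3) (1,4) (2,1) (2,2) (2,3) (2,4) (3,1) (3,2) (3,3) (3,4)] -> total=12
Click 2 (1,0) count=2: revealed 1 new [(1,0)] -> total=13

Answer: .....
#####
.####
.####
.....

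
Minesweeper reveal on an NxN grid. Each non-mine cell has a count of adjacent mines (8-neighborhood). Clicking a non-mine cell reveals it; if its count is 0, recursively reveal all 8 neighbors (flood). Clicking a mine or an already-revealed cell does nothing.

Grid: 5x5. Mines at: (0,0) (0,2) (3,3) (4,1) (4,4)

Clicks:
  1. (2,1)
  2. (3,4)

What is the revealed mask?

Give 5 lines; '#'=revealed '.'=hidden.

Answer: .....
###..
###..
###.#
.....

Derivation:
Click 1 (2,1) count=0: revealed 9 new [(1,0) (1,1) (1,2) (2,0) (2,1) (2,2) (3,0) (3,1) (3,2)] -> total=9
Click 2 (3,4) count=2: revealed 1 new [(3,4)] -> total=10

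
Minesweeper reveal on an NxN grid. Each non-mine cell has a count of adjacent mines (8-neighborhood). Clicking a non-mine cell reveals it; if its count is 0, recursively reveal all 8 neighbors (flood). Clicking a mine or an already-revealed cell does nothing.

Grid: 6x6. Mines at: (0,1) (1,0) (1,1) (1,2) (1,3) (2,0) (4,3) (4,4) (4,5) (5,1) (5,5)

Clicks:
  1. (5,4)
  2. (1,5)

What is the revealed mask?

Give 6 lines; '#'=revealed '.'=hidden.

Click 1 (5,4) count=4: revealed 1 new [(5,4)] -> total=1
Click 2 (1,5) count=0: revealed 8 new [(0,4) (0,5) (1,4) (1,5) (2,4) (2,5) (3,4) (3,5)] -> total=9

Answer: ....##
....##
....##
....##
......
....#.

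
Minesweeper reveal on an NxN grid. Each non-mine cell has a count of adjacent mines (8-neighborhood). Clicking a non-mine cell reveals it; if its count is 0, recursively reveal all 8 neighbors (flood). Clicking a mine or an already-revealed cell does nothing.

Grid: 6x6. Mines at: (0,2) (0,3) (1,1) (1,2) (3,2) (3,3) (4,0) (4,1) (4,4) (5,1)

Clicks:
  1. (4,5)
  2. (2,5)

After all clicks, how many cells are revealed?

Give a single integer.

Click 1 (4,5) count=1: revealed 1 new [(4,5)] -> total=1
Click 2 (2,5) count=0: revealed 8 new [(0,4) (0,5) (1,4) (1,5) (2,4) (2,5) (3,4) (3,5)] -> total=9

Answer: 9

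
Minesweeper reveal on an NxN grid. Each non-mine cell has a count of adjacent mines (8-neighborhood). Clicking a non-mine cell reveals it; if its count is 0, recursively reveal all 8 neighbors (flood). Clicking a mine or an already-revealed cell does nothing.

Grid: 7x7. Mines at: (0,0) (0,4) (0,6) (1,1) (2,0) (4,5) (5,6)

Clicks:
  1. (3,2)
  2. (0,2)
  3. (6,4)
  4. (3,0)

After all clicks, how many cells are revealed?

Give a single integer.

Click 1 (3,2) count=0: revealed 35 new [(1,2) (1,3) (1,4) (1,5) (1,6) (2,1) (2,2) (2,3) (2,4) (2,5) (2,6) (3,0) (3,1) (3,2) (3,3) (3,4) (3,5) (3,6) (4,0) (4,1) (4,2) (4,3) (4,4) (5,0) (5,1) (5,2) (5,3) (5,4) (5,5) (6,0) (6,1) (6,2) (6,3) (6,4) (6,5)] -> total=35
Click 2 (0,2) count=1: revealed 1 new [(0,2)] -> total=36
Click 3 (6,4) count=0: revealed 0 new [(none)] -> total=36
Click 4 (3,0) count=1: revealed 0 new [(none)] -> total=36

Answer: 36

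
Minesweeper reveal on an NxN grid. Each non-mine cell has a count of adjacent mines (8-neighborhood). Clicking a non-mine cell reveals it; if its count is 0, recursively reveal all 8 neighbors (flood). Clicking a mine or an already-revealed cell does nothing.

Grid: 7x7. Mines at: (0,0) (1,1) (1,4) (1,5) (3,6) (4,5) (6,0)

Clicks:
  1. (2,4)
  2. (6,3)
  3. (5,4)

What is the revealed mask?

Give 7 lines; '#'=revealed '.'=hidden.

Answer: .......
.......
#####..
#####..
#####..
#######
.######

Derivation:
Click 1 (2,4) count=2: revealed 1 new [(2,4)] -> total=1
Click 2 (6,3) count=0: revealed 27 new [(2,0) (2,1) (2,2) (2,3) (3,0) (3,1) (3,2) (3,3) (3,4) (4,0) (4,1) (4,2) (4,3) (4,4) (5,0) (5,1) (5,2) (5,3) (5,4) (5,5) (5,6) (6,1) (6,2) (6,3) (6,4) (6,5) (6,6)] -> total=28
Click 3 (5,4) count=1: revealed 0 new [(none)] -> total=28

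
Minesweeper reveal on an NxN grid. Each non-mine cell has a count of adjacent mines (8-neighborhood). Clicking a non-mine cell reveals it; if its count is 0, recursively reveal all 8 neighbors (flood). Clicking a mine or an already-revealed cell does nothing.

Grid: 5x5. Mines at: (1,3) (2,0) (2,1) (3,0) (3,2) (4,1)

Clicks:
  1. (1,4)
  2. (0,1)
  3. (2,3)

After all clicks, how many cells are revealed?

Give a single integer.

Click 1 (1,4) count=1: revealed 1 new [(1,4)] -> total=1
Click 2 (0,1) count=0: revealed 6 new [(0,0) (0,1) (0,2) (1,0) (1,1) (1,2)] -> total=7
Click 3 (2,3) count=2: revealed 1 new [(2,3)] -> total=8

Answer: 8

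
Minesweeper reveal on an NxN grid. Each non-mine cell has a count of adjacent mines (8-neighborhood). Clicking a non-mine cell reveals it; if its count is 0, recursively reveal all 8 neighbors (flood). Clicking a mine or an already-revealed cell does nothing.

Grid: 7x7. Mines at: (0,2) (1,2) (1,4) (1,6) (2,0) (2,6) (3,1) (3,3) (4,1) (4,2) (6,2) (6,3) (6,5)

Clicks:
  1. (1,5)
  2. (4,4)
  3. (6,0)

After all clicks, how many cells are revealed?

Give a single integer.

Click 1 (1,5) count=3: revealed 1 new [(1,5)] -> total=1
Click 2 (4,4) count=1: revealed 1 new [(4,4)] -> total=2
Click 3 (6,0) count=0: revealed 4 new [(5,0) (5,1) (6,0) (6,1)] -> total=6

Answer: 6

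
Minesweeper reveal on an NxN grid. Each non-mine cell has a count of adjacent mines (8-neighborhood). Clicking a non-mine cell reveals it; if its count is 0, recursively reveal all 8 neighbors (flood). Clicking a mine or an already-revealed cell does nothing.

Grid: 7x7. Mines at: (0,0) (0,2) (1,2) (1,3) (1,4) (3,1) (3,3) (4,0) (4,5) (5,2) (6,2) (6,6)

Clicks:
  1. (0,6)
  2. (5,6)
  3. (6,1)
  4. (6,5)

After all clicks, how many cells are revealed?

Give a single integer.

Answer: 11

Derivation:
Click 1 (0,6) count=0: revealed 8 new [(0,5) (0,6) (1,5) (1,6) (2,5) (2,6) (3,5) (3,6)] -> total=8
Click 2 (5,6) count=2: revealed 1 new [(5,6)] -> total=9
Click 3 (6,1) count=2: revealed 1 new [(6,1)] -> total=10
Click 4 (6,5) count=1: revealed 1 new [(6,5)] -> total=11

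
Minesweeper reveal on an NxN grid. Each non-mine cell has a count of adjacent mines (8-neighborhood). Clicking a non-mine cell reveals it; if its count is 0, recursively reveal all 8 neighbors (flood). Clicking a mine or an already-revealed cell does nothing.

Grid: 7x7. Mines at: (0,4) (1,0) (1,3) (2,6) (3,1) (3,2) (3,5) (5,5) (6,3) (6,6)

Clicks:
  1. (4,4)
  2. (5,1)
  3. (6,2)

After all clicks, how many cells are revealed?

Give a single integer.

Click 1 (4,4) count=2: revealed 1 new [(4,4)] -> total=1
Click 2 (5,1) count=0: revealed 9 new [(4,0) (4,1) (4,2) (5,0) (5,1) (5,2) (6,0) (6,1) (6,2)] -> total=10
Click 3 (6,2) count=1: revealed 0 new [(none)] -> total=10

Answer: 10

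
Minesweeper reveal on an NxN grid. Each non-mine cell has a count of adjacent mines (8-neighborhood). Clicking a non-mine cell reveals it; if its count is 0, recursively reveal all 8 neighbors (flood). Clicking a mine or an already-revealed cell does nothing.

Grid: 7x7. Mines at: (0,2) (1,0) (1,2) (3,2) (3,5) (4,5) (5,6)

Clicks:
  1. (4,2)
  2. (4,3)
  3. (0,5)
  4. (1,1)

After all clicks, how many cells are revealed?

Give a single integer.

Answer: 15

Derivation:
Click 1 (4,2) count=1: revealed 1 new [(4,2)] -> total=1
Click 2 (4,3) count=1: revealed 1 new [(4,3)] -> total=2
Click 3 (0,5) count=0: revealed 12 new [(0,3) (0,4) (0,5) (0,6) (1,3) (1,4) (1,5) (1,6) (2,3) (2,4) (2,5) (2,6)] -> total=14
Click 4 (1,1) count=3: revealed 1 new [(1,1)] -> total=15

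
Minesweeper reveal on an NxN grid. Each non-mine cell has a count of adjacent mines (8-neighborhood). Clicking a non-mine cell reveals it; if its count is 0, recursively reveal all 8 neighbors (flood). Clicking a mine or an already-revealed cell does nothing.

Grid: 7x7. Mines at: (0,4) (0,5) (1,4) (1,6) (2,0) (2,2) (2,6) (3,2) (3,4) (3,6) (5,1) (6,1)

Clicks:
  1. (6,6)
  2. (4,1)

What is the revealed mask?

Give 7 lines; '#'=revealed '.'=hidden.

Answer: .......
.......
.......
.......
.######
..#####
..#####

Derivation:
Click 1 (6,6) count=0: revealed 15 new [(4,2) (4,3) (4,4) (4,5) (4,6) (5,2) (5,3) (5,4) (5,5) (5,6) (6,2) (6,3) (6,4) (6,5) (6,6)] -> total=15
Click 2 (4,1) count=2: revealed 1 new [(4,1)] -> total=16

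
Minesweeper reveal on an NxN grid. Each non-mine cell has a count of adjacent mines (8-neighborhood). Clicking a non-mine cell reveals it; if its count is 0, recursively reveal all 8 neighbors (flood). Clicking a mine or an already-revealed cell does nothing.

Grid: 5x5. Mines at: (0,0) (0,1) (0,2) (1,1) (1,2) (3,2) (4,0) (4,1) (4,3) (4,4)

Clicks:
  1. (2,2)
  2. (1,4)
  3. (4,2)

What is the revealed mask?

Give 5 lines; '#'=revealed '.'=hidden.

Click 1 (2,2) count=3: revealed 1 new [(2,2)] -> total=1
Click 2 (1,4) count=0: revealed 8 new [(0,3) (0,4) (1,3) (1,4) (2,3) (2,4) (3,3) (3,4)] -> total=9
Click 3 (4,2) count=3: revealed 1 new [(4,2)] -> total=10

Answer: ...##
...##
..###
...##
..#..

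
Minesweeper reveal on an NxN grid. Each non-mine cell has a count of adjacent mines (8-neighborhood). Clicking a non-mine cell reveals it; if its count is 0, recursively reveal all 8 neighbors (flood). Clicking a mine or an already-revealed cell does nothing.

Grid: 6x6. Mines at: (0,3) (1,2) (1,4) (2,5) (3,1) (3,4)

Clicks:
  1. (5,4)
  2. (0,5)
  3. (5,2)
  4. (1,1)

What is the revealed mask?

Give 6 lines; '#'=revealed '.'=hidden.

Answer: .....#
.#....
......
......
######
######

Derivation:
Click 1 (5,4) count=0: revealed 12 new [(4,0) (4,1) (4,2) (4,3) (4,4) (4,5) (5,0) (5,1) (5,2) (5,3) (5,4) (5,5)] -> total=12
Click 2 (0,5) count=1: revealed 1 new [(0,5)] -> total=13
Click 3 (5,2) count=0: revealed 0 new [(none)] -> total=13
Click 4 (1,1) count=1: revealed 1 new [(1,1)] -> total=14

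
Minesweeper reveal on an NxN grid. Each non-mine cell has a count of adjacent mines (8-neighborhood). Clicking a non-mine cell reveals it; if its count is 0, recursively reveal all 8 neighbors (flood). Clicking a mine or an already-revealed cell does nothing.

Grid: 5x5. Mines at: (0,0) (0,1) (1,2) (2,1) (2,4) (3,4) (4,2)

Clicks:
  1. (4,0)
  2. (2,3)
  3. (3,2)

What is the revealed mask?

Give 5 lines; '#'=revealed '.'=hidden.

Answer: .....
.....
...#.
###..
##...

Derivation:
Click 1 (4,0) count=0: revealed 4 new [(3,0) (3,1) (4,0) (4,1)] -> total=4
Click 2 (2,3) count=3: revealed 1 new [(2,3)] -> total=5
Click 3 (3,2) count=2: revealed 1 new [(3,2)] -> total=6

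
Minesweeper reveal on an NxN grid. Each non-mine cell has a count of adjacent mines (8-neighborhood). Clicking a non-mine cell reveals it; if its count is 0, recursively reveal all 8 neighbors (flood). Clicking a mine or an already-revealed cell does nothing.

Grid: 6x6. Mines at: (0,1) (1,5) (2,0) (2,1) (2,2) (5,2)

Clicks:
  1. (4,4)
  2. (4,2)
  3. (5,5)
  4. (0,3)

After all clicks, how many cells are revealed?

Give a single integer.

Answer: 19

Derivation:
Click 1 (4,4) count=0: revealed 12 new [(2,3) (2,4) (2,5) (3,3) (3,4) (3,5) (4,3) (4,4) (4,5) (5,3) (5,4) (5,5)] -> total=12
Click 2 (4,2) count=1: revealed 1 new [(4,2)] -> total=13
Click 3 (5,5) count=0: revealed 0 new [(none)] -> total=13
Click 4 (0,3) count=0: revealed 6 new [(0,2) (0,3) (0,4) (1,2) (1,3) (1,4)] -> total=19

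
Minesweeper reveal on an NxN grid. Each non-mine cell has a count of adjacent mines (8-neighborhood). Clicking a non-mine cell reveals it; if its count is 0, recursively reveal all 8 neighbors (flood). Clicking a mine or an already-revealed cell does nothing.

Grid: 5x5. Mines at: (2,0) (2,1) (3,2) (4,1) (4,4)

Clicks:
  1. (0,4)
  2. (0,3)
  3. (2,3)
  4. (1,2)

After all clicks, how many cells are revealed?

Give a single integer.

Answer: 15

Derivation:
Click 1 (0,4) count=0: revealed 15 new [(0,0) (0,1) (0,2) (0,3) (0,4) (1,0) (1,1) (1,2) (1,3) (1,4) (2,2) (2,3) (2,4) (3,3) (3,4)] -> total=15
Click 2 (0,3) count=0: revealed 0 new [(none)] -> total=15
Click 3 (2,3) count=1: revealed 0 new [(none)] -> total=15
Click 4 (1,2) count=1: revealed 0 new [(none)] -> total=15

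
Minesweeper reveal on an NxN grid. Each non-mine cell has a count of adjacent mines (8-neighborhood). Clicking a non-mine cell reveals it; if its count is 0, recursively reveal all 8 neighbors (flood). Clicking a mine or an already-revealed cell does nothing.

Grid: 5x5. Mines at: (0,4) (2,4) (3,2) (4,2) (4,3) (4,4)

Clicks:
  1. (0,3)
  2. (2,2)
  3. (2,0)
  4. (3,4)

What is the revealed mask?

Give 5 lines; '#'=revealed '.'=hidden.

Click 1 (0,3) count=1: revealed 1 new [(0,3)] -> total=1
Click 2 (2,2) count=1: revealed 1 new [(2,2)] -> total=2
Click 3 (2,0) count=0: revealed 14 new [(0,0) (0,1) (0,2) (1,0) (1,1) (1,2) (1,3) (2,0) (2,1) (2,3) (3,0) (3,1) (4,0) (4,1)] -> total=16
Click 4 (3,4) count=3: revealed 1 new [(3,4)] -> total=17

Answer: ####.
####.
####.
##..#
##...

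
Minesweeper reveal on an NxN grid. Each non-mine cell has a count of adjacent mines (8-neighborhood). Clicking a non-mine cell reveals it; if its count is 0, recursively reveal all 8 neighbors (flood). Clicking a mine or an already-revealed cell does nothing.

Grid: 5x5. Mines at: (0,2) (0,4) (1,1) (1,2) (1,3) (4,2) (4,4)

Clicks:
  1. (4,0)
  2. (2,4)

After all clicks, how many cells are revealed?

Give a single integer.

Click 1 (4,0) count=0: revealed 6 new [(2,0) (2,1) (3,0) (3,1) (4,0) (4,1)] -> total=6
Click 2 (2,4) count=1: revealed 1 new [(2,4)] -> total=7

Answer: 7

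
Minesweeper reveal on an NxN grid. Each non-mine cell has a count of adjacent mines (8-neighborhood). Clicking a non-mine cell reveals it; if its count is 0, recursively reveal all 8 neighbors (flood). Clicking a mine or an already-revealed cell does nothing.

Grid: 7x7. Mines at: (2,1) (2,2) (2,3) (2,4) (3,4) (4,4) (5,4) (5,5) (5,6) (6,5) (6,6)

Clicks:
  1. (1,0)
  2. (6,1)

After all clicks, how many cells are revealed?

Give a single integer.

Answer: 17

Derivation:
Click 1 (1,0) count=1: revealed 1 new [(1,0)] -> total=1
Click 2 (6,1) count=0: revealed 16 new [(3,0) (3,1) (3,2) (3,3) (4,0) (4,1) (4,2) (4,3) (5,0) (5,1) (5,2) (5,3) (6,0) (6,1) (6,2) (6,3)] -> total=17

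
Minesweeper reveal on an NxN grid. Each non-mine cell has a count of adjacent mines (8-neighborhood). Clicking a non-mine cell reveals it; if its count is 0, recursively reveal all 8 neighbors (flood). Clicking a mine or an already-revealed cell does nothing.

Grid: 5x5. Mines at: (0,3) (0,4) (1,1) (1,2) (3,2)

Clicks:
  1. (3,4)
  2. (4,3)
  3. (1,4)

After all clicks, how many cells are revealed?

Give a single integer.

Answer: 8

Derivation:
Click 1 (3,4) count=0: revealed 8 new [(1,3) (1,4) (2,3) (2,4) (3,3) (3,4) (4,3) (4,4)] -> total=8
Click 2 (4,3) count=1: revealed 0 new [(none)] -> total=8
Click 3 (1,4) count=2: revealed 0 new [(none)] -> total=8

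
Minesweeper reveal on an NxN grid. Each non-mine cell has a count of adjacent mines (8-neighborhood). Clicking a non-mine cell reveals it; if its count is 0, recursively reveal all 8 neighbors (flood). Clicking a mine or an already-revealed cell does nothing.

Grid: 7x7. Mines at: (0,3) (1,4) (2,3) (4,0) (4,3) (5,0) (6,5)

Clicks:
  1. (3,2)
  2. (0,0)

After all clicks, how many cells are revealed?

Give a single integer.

Answer: 12

Derivation:
Click 1 (3,2) count=2: revealed 1 new [(3,2)] -> total=1
Click 2 (0,0) count=0: revealed 11 new [(0,0) (0,1) (0,2) (1,0) (1,1) (1,2) (2,0) (2,1) (2,2) (3,0) (3,1)] -> total=12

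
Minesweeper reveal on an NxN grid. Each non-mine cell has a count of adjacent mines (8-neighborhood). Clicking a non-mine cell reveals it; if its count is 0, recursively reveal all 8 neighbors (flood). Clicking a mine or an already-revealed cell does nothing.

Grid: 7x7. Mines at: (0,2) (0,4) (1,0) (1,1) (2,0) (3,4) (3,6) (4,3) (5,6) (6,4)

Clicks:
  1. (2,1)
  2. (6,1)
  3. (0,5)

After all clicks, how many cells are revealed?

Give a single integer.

Click 1 (2,1) count=3: revealed 1 new [(2,1)] -> total=1
Click 2 (6,1) count=0: revealed 14 new [(3,0) (3,1) (3,2) (4,0) (4,1) (4,2) (5,0) (5,1) (5,2) (5,3) (6,0) (6,1) (6,2) (6,3)] -> total=15
Click 3 (0,5) count=1: revealed 1 new [(0,5)] -> total=16

Answer: 16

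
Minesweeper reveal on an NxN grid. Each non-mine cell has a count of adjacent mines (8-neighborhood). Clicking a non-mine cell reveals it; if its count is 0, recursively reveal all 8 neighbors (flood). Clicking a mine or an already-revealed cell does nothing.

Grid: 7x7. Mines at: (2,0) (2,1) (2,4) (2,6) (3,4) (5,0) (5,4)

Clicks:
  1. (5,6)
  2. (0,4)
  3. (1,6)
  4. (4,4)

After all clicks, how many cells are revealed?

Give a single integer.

Click 1 (5,6) count=0: revealed 8 new [(3,5) (3,6) (4,5) (4,6) (5,5) (5,6) (6,5) (6,6)] -> total=8
Click 2 (0,4) count=0: revealed 14 new [(0,0) (0,1) (0,2) (0,3) (0,4) (0,5) (0,6) (1,0) (1,1) (1,2) (1,3) (1,4) (1,5) (1,6)] -> total=22
Click 3 (1,6) count=1: revealed 0 new [(none)] -> total=22
Click 4 (4,4) count=2: revealed 1 new [(4,4)] -> total=23

Answer: 23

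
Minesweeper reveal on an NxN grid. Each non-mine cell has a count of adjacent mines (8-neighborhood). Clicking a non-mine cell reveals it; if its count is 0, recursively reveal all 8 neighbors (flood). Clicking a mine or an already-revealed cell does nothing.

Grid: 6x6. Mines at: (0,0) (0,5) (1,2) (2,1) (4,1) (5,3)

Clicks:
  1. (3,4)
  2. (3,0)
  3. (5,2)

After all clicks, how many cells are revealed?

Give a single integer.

Answer: 19

Derivation:
Click 1 (3,4) count=0: revealed 17 new [(1,3) (1,4) (1,5) (2,2) (2,3) (2,4) (2,5) (3,2) (3,3) (3,4) (3,5) (4,2) (4,3) (4,4) (4,5) (5,4) (5,5)] -> total=17
Click 2 (3,0) count=2: revealed 1 new [(3,0)] -> total=18
Click 3 (5,2) count=2: revealed 1 new [(5,2)] -> total=19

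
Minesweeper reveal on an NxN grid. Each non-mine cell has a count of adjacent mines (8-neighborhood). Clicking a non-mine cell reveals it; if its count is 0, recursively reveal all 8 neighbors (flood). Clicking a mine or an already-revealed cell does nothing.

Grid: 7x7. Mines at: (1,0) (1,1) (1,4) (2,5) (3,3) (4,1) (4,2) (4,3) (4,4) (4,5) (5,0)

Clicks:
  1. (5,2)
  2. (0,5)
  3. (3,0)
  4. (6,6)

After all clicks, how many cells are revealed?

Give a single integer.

Click 1 (5,2) count=3: revealed 1 new [(5,2)] -> total=1
Click 2 (0,5) count=1: revealed 1 new [(0,5)] -> total=2
Click 3 (3,0) count=1: revealed 1 new [(3,0)] -> total=3
Click 4 (6,6) count=0: revealed 11 new [(5,1) (5,3) (5,4) (5,5) (5,6) (6,1) (6,2) (6,3) (6,4) (6,5) (6,6)] -> total=14

Answer: 14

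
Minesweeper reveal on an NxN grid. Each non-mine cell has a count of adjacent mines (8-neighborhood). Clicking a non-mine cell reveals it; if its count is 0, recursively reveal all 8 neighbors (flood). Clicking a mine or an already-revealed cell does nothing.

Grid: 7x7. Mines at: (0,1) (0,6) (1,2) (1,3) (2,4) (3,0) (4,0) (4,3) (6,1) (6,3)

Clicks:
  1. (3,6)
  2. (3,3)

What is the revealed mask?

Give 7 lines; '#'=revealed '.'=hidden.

Click 1 (3,6) count=0: revealed 16 new [(1,5) (1,6) (2,5) (2,6) (3,4) (3,5) (3,6) (4,4) (4,5) (4,6) (5,4) (5,5) (5,6) (6,4) (6,5) (6,6)] -> total=16
Click 2 (3,3) count=2: revealed 1 new [(3,3)] -> total=17

Answer: .......
.....##
.....##
...####
....###
....###
....###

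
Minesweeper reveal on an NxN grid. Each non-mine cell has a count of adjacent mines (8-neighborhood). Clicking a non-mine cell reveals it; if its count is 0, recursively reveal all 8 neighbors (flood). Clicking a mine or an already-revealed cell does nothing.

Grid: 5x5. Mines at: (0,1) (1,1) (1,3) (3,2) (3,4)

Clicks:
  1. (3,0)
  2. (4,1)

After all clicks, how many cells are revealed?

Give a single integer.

Click 1 (3,0) count=0: revealed 6 new [(2,0) (2,1) (3,0) (3,1) (4,0) (4,1)] -> total=6
Click 2 (4,1) count=1: revealed 0 new [(none)] -> total=6

Answer: 6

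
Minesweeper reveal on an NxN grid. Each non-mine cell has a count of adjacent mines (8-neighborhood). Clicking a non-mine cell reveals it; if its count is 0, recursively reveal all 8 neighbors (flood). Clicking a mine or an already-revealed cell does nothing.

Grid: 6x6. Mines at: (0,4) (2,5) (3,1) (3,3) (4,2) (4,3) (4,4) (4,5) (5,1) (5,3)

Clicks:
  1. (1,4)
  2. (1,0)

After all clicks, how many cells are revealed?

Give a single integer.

Answer: 13

Derivation:
Click 1 (1,4) count=2: revealed 1 new [(1,4)] -> total=1
Click 2 (1,0) count=0: revealed 12 new [(0,0) (0,1) (0,2) (0,3) (1,0) (1,1) (1,2) (1,3) (2,0) (2,1) (2,2) (2,3)] -> total=13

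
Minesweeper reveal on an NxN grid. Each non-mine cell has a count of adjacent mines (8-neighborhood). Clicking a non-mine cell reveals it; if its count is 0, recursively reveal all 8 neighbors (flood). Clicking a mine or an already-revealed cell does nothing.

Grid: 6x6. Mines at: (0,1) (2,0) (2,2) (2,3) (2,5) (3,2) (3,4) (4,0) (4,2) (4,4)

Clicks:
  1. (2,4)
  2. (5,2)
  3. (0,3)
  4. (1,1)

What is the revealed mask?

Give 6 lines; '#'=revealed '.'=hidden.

Click 1 (2,4) count=3: revealed 1 new [(2,4)] -> total=1
Click 2 (5,2) count=1: revealed 1 new [(5,2)] -> total=2
Click 3 (0,3) count=0: revealed 8 new [(0,2) (0,3) (0,4) (0,5) (1,2) (1,3) (1,4) (1,5)] -> total=10
Click 4 (1,1) count=3: revealed 1 new [(1,1)] -> total=11

Answer: ..####
.#####
....#.
......
......
..#...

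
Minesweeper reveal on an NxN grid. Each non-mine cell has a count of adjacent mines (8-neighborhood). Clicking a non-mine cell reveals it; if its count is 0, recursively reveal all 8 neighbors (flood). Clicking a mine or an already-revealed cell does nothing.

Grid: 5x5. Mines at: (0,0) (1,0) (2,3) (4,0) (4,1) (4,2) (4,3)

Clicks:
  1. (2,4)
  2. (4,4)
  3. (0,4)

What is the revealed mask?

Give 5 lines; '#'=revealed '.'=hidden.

Click 1 (2,4) count=1: revealed 1 new [(2,4)] -> total=1
Click 2 (4,4) count=1: revealed 1 new [(4,4)] -> total=2
Click 3 (0,4) count=0: revealed 8 new [(0,1) (0,2) (0,3) (0,4) (1,1) (1,2) (1,3) (1,4)] -> total=10

Answer: .####
.####
....#
.....
....#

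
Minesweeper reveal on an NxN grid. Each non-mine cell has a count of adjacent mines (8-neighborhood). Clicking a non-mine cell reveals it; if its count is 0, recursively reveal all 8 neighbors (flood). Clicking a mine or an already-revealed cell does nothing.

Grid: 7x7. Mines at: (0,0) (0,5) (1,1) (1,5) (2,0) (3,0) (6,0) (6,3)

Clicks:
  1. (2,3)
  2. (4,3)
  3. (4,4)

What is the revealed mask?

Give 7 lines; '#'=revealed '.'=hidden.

Answer: ..###..
..###..
.######
.######
.######
.######
....###

Derivation:
Click 1 (2,3) count=0: revealed 33 new [(0,2) (0,3) (0,4) (1,2) (1,3) (1,4) (2,1) (2,2) (2,3) (2,4) (2,5) (2,6) (3,1) (3,2) (3,3) (3,4) (3,5) (3,6) (4,1) (4,2) (4,3) (4,4) (4,5) (4,6) (5,1) (5,2) (5,3) (5,4) (5,5) (5,6) (6,4) (6,5) (6,6)] -> total=33
Click 2 (4,3) count=0: revealed 0 new [(none)] -> total=33
Click 3 (4,4) count=0: revealed 0 new [(none)] -> total=33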